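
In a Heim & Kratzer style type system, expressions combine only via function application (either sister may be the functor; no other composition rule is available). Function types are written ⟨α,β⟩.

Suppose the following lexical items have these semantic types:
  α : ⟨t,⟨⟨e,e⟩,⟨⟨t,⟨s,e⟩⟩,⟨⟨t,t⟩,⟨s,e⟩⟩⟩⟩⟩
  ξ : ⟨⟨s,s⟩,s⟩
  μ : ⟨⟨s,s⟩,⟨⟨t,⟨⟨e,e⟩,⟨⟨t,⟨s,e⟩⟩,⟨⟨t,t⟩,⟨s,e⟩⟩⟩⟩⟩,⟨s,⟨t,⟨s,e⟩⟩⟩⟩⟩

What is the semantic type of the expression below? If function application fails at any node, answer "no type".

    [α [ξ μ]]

[ξ μ]: ⟨⟨s,s⟩,s⟩ with ⟨⟨s,s⟩,⟨⟨t,⟨⟨e,e⟩,⟨⟨t,⟨s,e⟩⟩,⟨⟨t,t⟩,⟨s,e⟩⟩⟩⟩⟩,⟨s,⟨t,⟨s,e⟩⟩⟩⟩⟩ — neither is a function whose domain matches the other; composition fails here.

no type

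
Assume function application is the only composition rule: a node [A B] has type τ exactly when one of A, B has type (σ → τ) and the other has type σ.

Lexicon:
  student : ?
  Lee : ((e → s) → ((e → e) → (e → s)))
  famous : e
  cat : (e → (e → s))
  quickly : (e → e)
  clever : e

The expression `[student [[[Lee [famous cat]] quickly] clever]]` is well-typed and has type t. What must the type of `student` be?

[student [[[Lee [famous cat]] quickly] clever]] is required to be t. [[[Lee [famous cat]] quickly] clever] : s cannot yield t as functor, so student : (s → t).

(s → t)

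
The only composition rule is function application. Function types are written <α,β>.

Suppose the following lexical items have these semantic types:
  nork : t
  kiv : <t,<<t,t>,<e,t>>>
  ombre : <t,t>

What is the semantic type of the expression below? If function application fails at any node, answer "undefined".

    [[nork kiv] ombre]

<e,t>

[nork kiv]: kiv is <t,<<t,t>,<e,t>>>, nork is t; result <<t,t>,<e,t>>.
[[nork kiv] ombre]: [nork kiv] is <<t,t>,<e,t>>, ombre is <t,t>; result <e,t>.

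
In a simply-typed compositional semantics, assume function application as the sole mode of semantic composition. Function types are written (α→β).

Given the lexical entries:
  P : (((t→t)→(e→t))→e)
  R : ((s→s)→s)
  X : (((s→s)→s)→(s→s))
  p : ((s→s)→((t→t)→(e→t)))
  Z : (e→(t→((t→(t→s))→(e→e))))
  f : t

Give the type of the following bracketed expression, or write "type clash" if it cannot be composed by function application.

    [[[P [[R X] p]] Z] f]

[R X]: (((s→s)→s)→(s→s)) applied to ((s→s)→s) yields (s→s).
[[R X] p]: ((s→s)→((t→t)→(e→t))) applied to (s→s) yields ((t→t)→(e→t)).
[P [[R X] p]]: (((t→t)→(e→t))→e) applied to ((t→t)→(e→t)) yields e.
[[P [[R X] p]] Z]: (e→(t→((t→(t→s))→(e→e)))) applied to e yields (t→((t→(t→s))→(e→e))).
[[[P [[R X] p]] Z] f]: (t→((t→(t→s))→(e→e))) applied to t yields ((t→(t→s))→(e→e)).

((t→(t→s))→(e→e))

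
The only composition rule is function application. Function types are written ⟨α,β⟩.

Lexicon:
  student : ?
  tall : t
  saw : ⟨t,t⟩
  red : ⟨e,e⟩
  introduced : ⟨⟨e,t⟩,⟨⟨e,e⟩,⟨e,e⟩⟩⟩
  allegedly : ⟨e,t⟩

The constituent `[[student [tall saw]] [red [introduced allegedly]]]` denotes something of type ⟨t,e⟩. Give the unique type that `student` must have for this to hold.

⟨t,⟨⟨e,e⟩,⟨t,e⟩⟩⟩

For [[student [tall saw]] [red [introduced allegedly]]] to have type ⟨t,e⟩ with [red [introduced allegedly]] of type ⟨e,e⟩, [student [tall saw]] must be the function: [student [tall saw]] : ⟨⟨e,e⟩,⟨t,e⟩⟩.
For [student [tall saw]] to have type ⟨⟨e,e⟩,⟨t,e⟩⟩ with [tall saw] of type t, student must be the function: student : ⟨t,⟨⟨e,e⟩,⟨t,e⟩⟩⟩.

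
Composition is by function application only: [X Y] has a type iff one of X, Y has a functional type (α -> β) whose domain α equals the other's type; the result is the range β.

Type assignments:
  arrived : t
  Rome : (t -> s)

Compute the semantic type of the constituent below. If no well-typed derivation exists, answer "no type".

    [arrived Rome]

s

[arrived Rome]: functor Rome : (t -> s), argument arrived : t; result s.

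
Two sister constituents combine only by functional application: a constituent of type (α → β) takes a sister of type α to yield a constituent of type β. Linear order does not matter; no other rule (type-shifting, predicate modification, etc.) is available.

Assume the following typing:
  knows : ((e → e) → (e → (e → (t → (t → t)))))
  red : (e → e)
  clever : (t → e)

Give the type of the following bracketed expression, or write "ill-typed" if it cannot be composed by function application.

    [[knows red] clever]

ill-typed

[knows red]: functor knows : ((e → e) → (e → (e → (t → (t → t))))), argument red : (e → e); result (e → (e → (t → (t → t)))).
At [[knows red] clever]: neither (e → (e → (t → (t → t)))) nor (t → e) can take the other as argument; the node is ill-typed.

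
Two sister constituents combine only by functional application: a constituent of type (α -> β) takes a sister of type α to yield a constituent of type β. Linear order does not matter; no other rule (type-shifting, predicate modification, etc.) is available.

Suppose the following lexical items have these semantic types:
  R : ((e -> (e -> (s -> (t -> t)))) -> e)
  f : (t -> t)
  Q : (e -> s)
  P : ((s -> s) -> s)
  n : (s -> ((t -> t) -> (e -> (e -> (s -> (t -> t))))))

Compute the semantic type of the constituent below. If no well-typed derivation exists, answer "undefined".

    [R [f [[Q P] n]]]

undefined

[Q P]: (e -> s) and ((s -> s) -> s) cannot combine by function application — type clash.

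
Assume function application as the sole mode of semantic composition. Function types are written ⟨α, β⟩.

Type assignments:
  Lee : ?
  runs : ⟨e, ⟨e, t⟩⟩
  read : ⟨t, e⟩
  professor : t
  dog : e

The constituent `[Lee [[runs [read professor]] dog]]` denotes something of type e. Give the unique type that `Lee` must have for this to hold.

[Lee [[runs [read professor]] dog]] is required to be e. [[runs [read professor]] dog] : t cannot yield e as functor, so Lee : ⟨t, e⟩.

⟨t, e⟩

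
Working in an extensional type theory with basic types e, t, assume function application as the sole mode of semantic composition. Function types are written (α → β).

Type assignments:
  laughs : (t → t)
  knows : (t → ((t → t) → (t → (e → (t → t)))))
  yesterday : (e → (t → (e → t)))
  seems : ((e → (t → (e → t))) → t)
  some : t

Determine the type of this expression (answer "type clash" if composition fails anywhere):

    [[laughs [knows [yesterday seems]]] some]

[yesterday seems] — seems of type ((e → (t → (e → t))) → t) combines with yesterday of type (e → (t → (e → t))): type t.
[knows [yesterday seems]] — knows of type (t → ((t → t) → (t → (e → (t → t))))) combines with [yesterday seems] of type t: type ((t → t) → (t → (e → (t → t)))).
[laughs [knows [yesterday seems]]] — [knows [yesterday seems]] of type ((t → t) → (t → (e → (t → t)))) combines with laughs of type (t → t): type (t → (e → (t → t))).
[[laughs [knows [yesterday seems]]] some] — [laughs [knows [yesterday seems]]] of type (t → (e → (t → t))) combines with some of type t: type (e → (t → t)).

(e → (t → t))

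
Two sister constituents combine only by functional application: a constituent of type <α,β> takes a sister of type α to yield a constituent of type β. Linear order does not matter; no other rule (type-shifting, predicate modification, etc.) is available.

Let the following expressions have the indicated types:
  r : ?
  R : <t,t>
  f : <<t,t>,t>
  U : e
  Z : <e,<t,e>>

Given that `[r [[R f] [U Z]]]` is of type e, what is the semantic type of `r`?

<e,e>

[r [[R f] [U Z]]] is required to be e. [[R f] [U Z]] : e cannot yield e as functor, so r : <e,e>.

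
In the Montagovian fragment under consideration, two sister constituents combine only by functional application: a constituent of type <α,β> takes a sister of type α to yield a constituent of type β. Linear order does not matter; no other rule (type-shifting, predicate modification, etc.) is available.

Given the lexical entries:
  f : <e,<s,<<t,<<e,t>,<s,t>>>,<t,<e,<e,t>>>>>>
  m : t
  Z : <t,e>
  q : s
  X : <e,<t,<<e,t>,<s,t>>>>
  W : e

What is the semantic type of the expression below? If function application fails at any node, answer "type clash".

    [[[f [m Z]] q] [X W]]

<t,<e,<e,t>>>

[m Z] — Z of type <t,e> combines with m of type t: type e.
[f [m Z]] — f of type <e,<s,<<t,<<e,t>,<s,t>>>,<t,<e,<e,t>>>>>> combines with [m Z] of type e: type <s,<<t,<<e,t>,<s,t>>>,<t,<e,<e,t>>>>>.
[[f [m Z]] q] — [f [m Z]] of type <s,<<t,<<e,t>,<s,t>>>,<t,<e,<e,t>>>>> combines with q of type s: type <<t,<<e,t>,<s,t>>>,<t,<e,<e,t>>>>.
[X W] — X of type <e,<t,<<e,t>,<s,t>>>> combines with W of type e: type <t,<<e,t>,<s,t>>>.
[[[f [m Z]] q] [X W]] — [[f [m Z]] q] of type <<t,<<e,t>,<s,t>>>,<t,<e,<e,t>>>> combines with [X W] of type <t,<<e,t>,<s,t>>>: type <t,<e,<e,t>>>.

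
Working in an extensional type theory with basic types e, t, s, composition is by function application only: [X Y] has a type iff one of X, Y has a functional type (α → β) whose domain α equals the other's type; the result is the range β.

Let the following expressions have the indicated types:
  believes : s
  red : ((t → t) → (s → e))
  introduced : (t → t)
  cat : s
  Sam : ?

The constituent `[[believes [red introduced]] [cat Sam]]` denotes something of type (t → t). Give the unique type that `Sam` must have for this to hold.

[[believes [red introduced]] [cat Sam]] is required to be (t → t). [believes [red introduced]] : e cannot yield (t → t) as functor, so [cat Sam] : (e → (t → t)).
[cat Sam] is required to be (e → (t → t)). cat : s cannot yield (e → (t → t)) as functor, so Sam : (s → (e → (t → t))).

(s → (e → (t → t)))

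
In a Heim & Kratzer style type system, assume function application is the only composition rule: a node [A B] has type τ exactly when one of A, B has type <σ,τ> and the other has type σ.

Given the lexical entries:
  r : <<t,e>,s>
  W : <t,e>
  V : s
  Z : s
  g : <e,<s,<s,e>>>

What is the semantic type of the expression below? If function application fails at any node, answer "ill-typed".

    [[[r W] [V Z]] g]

ill-typed

[r W]: functor r : <<t,e>,s>, argument W : <t,e>; result s.
At [V Z]: neither s nor s can take the other as argument; the node is ill-typed.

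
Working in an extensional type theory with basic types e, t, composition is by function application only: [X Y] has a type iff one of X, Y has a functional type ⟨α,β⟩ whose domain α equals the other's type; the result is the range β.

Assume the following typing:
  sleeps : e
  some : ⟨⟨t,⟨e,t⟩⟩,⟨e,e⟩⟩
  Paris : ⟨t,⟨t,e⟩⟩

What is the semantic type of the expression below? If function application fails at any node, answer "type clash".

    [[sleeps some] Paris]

type clash

[sleeps some]: e with ⟨⟨t,⟨e,t⟩⟩,⟨e,e⟩⟩ — neither is a function whose domain matches the other; composition fails here.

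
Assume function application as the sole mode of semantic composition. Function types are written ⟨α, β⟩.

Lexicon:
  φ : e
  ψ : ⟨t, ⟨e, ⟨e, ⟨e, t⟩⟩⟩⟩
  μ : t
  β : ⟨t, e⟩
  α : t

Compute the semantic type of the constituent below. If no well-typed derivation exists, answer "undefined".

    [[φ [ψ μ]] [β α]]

At [ψ μ], ψ : ⟨t, ⟨e, ⟨e, ⟨e, t⟩⟩⟩⟩ takes μ : t, giving ⟨e, ⟨e, ⟨e, t⟩⟩⟩.
At [φ [ψ μ]], [ψ μ] : ⟨e, ⟨e, ⟨e, t⟩⟩⟩ takes φ : e, giving ⟨e, ⟨e, t⟩⟩.
At [β α], β : ⟨t, e⟩ takes α : t, giving e.
At [[φ [ψ μ]] [β α]], [φ [ψ μ]] : ⟨e, ⟨e, t⟩⟩ takes [β α] : e, giving ⟨e, t⟩.

⟨e, t⟩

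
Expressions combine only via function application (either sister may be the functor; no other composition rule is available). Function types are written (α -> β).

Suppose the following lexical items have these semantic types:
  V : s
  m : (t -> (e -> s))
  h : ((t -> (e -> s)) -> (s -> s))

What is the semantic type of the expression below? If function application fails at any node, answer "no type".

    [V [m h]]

[m h]: ((t -> (e -> s)) -> (s -> s)) applied to (t -> (e -> s)) yields (s -> s).
[V [m h]]: (s -> s) applied to s yields s.

s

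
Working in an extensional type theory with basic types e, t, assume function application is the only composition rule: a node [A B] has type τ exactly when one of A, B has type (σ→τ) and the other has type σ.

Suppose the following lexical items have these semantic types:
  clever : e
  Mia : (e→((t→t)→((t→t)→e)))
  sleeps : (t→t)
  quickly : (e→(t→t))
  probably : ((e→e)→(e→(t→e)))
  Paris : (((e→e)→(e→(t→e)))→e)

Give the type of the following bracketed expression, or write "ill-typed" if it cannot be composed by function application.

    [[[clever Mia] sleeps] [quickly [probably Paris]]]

At [clever Mia], Mia : (e→((t→t)→((t→t)→e))) takes clever : e, giving ((t→t)→((t→t)→e)).
At [[clever Mia] sleeps], [clever Mia] : ((t→t)→((t→t)→e)) takes sleeps : (t→t), giving ((t→t)→e).
At [probably Paris], Paris : (((e→e)→(e→(t→e)))→e) takes probably : ((e→e)→(e→(t→e))), giving e.
At [quickly [probably Paris]], quickly : (e→(t→t)) takes [probably Paris] : e, giving (t→t).
At [[[clever Mia] sleeps] [quickly [probably Paris]]], [[clever Mia] sleeps] : ((t→t)→e) takes [quickly [probably Paris]] : (t→t), giving e.

e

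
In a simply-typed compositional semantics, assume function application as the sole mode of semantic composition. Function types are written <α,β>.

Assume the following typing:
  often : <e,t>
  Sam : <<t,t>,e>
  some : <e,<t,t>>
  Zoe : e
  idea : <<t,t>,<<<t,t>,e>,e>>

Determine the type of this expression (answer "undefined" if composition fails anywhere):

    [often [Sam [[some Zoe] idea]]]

[some Zoe]: functor some : <e,<t,t>>, argument Zoe : e; result <t,t>.
[[some Zoe] idea]: functor idea : <<t,t>,<<<t,t>,e>,e>>, argument [some Zoe] : <t,t>; result <<<t,t>,e>,e>.
[Sam [[some Zoe] idea]]: functor [[some Zoe] idea] : <<<t,t>,e>,e>, argument Sam : <<t,t>,e>; result e.
[often [Sam [[some Zoe] idea]]]: functor often : <e,t>, argument [Sam [[some Zoe] idea]] : e; result t.

t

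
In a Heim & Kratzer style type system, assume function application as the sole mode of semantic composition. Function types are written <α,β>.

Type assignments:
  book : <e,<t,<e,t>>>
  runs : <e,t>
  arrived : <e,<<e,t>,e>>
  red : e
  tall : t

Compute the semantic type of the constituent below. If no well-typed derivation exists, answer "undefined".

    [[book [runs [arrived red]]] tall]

<e,t>

[arrived red]: functor arrived : <e,<<e,t>,e>>, argument red : e; result <<e,t>,e>.
[runs [arrived red]]: functor [arrived red] : <<e,t>,e>, argument runs : <e,t>; result e.
[book [runs [arrived red]]]: functor book : <e,<t,<e,t>>>, argument [runs [arrived red]] : e; result <t,<e,t>>.
[[book [runs [arrived red]]] tall]: functor [book [runs [arrived red]]] : <t,<e,t>>, argument tall : t; result <e,t>.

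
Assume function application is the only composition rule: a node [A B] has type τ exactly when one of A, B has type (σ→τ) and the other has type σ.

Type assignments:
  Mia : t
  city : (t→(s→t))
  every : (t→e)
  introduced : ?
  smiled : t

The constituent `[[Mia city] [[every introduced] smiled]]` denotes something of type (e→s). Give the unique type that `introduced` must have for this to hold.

((t→e)→(t→((s→t)→(e→s))))

[[Mia city] [[every introduced] smiled]] is required to be (e→s). [Mia city] : (s→t) cannot yield (e→s) as functor, so [[every introduced] smiled] : ((s→t)→(e→s)).
[[every introduced] smiled] is required to be ((s→t)→(e→s)). smiled : t cannot yield ((s→t)→(e→s)) as functor, so [every introduced] : (t→((s→t)→(e→s))).
[every introduced] is required to be (t→((s→t)→(e→s))). every : (t→e) cannot yield (t→((s→t)→(e→s))) as functor, so introduced : ((t→e)→(t→((s→t)→(e→s)))).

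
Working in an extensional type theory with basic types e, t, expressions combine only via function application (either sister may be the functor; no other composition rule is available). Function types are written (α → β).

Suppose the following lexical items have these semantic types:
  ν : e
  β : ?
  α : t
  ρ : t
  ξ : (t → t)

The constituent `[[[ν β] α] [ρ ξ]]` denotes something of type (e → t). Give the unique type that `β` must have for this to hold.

At [[[ν β] α] [ρ ξ]] (required: (e → t)): [ρ ξ] is t, which is not a function with range (e → t); hence [[ν β] α] is the functor — type (t → (e → t)).
At [[ν β] α] (required: (t → (e → t))): α is t, which is not a function with range (t → (e → t)); hence [ν β] is the functor — type (t → (t → (e → t))).
At [ν β] (required: (t → (t → (e → t)))): ν is e, which is not a function with range (t → (t → (e → t))); hence β is the functor — type (e → (t → (t → (e → t)))).

(e → (t → (t → (e → t))))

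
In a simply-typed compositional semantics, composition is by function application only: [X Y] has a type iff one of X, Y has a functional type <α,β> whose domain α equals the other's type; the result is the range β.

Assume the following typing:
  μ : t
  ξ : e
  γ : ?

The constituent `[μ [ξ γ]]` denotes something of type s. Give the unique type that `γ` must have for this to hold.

[μ [ξ γ]] is required to be s. μ : t cannot yield s as functor, so [ξ γ] : <t,s>.
[ξ γ] is required to be <t,s>. ξ : e cannot yield <t,s> as functor, so γ : <e,<t,s>>.

<e,<t,s>>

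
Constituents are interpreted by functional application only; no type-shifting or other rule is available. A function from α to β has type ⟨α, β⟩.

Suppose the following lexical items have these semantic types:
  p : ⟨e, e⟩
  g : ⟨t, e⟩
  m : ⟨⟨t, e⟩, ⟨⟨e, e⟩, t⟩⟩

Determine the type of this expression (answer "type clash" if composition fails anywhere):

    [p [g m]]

t

[g m]: m is ⟨⟨t, e⟩, ⟨⟨e, e⟩, t⟩⟩, g is ⟨t, e⟩; result ⟨⟨e, e⟩, t⟩.
[p [g m]]: [g m] is ⟨⟨e, e⟩, t⟩, p is ⟨e, e⟩; result t.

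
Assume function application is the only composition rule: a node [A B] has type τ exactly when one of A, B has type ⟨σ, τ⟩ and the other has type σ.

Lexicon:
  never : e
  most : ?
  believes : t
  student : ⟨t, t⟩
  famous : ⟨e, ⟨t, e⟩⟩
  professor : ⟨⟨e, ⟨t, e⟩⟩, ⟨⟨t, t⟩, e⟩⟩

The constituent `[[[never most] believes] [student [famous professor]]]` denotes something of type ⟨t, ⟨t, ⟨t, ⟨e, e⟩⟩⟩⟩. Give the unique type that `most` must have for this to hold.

[[[never most] believes] [student [famous professor]]] must have type ⟨t, ⟨t, ⟨t, ⟨e, e⟩⟩⟩⟩. The sister [student [famous professor]] has type e; that is not a function onto ⟨t, ⟨t, ⟨t, ⟨e, e⟩⟩⟩⟩, so [[never most] believes] must be the functor, of type ⟨e, ⟨t, ⟨t, ⟨t, ⟨e, e⟩⟩⟩⟩⟩.
[[never most] believes] must have type ⟨e, ⟨t, ⟨t, ⟨t, ⟨e, e⟩⟩⟩⟩⟩. The sister believes has type t; that is not a function onto ⟨e, ⟨t, ⟨t, ⟨t, ⟨e, e⟩⟩⟩⟩⟩, so [never most] must be the functor, of type ⟨t, ⟨e, ⟨t, ⟨t, ⟨t, ⟨e, e⟩⟩⟩⟩⟩⟩.
[never most] must have type ⟨t, ⟨e, ⟨t, ⟨t, ⟨t, ⟨e, e⟩⟩⟩⟩⟩⟩. The sister never has type e; that is not a function onto ⟨t, ⟨e, ⟨t, ⟨t, ⟨t, ⟨e, e⟩⟩⟩⟩⟩⟩, so most must be the functor, of type ⟨e, ⟨t, ⟨e, ⟨t, ⟨t, ⟨t, ⟨e, e⟩⟩⟩⟩⟩⟩⟩.

⟨e, ⟨t, ⟨e, ⟨t, ⟨t, ⟨t, ⟨e, e⟩⟩⟩⟩⟩⟩⟩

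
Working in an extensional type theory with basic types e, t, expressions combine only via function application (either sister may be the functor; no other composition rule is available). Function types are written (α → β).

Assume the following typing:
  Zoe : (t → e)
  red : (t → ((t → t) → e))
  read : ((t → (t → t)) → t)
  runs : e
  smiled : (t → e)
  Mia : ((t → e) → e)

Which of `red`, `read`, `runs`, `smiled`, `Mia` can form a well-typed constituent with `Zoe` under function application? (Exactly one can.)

red : (t → ((t → t) → e)) — does not combine with Zoe.
read : ((t → (t → t)) → t) — does not combine with Zoe.
runs : e — does not combine with Zoe.
smiled : (t → e) — does not combine with Zoe.
Mia — combines: Mia : ((t → e) → e) takes Zoe : (t → e) as argument, giving e.

Mia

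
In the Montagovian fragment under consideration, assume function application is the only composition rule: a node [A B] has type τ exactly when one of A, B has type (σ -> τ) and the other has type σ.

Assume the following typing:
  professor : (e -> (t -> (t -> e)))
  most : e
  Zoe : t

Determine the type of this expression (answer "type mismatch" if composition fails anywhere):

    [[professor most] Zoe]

(t -> e)

[professor most]: (e -> (t -> (t -> e))) applied to e yields (t -> (t -> e)).
[[professor most] Zoe]: (t -> (t -> e)) applied to t yields (t -> e).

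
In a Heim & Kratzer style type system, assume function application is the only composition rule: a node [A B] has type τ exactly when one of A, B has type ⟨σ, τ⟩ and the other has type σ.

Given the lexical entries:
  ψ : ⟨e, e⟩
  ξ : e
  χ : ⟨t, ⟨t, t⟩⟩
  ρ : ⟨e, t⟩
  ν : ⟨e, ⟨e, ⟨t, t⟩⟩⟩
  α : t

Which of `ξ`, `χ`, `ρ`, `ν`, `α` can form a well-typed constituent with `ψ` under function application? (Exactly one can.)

ξ — combines: ψ : ⟨e, e⟩ takes ξ : e as argument, giving e.
χ : ⟨t, ⟨t, t⟩⟩ — no; ψ wants e, and χ wants t.
ρ : ⟨e, t⟩ — no; ψ wants e, and ρ wants e.
ν : ⟨e, ⟨e, ⟨t, t⟩⟩⟩ — no; ψ wants e, and ν wants e.
α : t — no; ψ wants e, and α wants nothing (atomic).

ξ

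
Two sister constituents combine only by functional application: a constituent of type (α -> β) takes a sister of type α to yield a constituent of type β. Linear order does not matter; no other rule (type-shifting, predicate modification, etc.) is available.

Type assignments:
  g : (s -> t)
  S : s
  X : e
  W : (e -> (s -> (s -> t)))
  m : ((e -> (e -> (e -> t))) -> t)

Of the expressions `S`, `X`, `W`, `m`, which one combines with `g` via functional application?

S

S — combines: g : (s -> t) takes S : s as argument, giving t.
X : e — no; g wants s, and X wants nothing (atomic).
W : (e -> (s -> (s -> t))) — no; g wants s, and W wants e.
m : ((e -> (e -> (e -> t))) -> t) — no; g wants s, and m wants (e -> (e -> (e -> t))).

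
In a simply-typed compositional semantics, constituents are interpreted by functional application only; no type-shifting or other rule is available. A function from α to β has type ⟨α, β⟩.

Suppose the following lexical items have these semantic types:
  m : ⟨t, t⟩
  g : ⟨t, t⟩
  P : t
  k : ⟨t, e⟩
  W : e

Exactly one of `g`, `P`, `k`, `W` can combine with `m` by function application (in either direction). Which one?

g : ⟨t, t⟩ — m needs t; g needs t; neither fits.
P — combines: m : ⟨t, t⟩ takes P : t as argument, giving t.
k : ⟨t, e⟩ — m needs t; k needs t; neither fits.
W : e — m needs t; W needs nothing (atomic); neither fits.

P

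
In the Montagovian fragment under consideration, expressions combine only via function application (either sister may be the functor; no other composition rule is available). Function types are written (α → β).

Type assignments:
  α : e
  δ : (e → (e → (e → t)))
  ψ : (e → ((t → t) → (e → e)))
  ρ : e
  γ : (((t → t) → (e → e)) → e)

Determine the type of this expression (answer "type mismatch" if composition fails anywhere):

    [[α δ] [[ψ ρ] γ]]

(e → t)

[α δ]: δ is (e → (e → (e → t))), α is e; result (e → (e → t)).
[ψ ρ]: ψ is (e → ((t → t) → (e → e))), ρ is e; result ((t → t) → (e → e)).
[[ψ ρ] γ]: γ is (((t → t) → (e → e)) → e), [ψ ρ] is ((t → t) → (e → e)); result e.
[[α δ] [[ψ ρ] γ]]: [α δ] is (e → (e → t)), [[ψ ρ] γ] is e; result (e → t).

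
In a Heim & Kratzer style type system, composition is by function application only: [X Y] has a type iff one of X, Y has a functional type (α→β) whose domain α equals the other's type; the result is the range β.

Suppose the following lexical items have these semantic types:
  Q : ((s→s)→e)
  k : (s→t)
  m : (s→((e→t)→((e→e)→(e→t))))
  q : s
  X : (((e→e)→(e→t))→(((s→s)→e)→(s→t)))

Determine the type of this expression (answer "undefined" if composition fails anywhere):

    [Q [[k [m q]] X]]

undefined

[m q]: functor m : (s→((e→t)→((e→e)→(e→t)))), argument q : s; result ((e→t)→((e→e)→(e→t))).
[k [m q]]: (s→t) and ((e→t)→((e→e)→(e→t))) cannot combine by function application — type clash.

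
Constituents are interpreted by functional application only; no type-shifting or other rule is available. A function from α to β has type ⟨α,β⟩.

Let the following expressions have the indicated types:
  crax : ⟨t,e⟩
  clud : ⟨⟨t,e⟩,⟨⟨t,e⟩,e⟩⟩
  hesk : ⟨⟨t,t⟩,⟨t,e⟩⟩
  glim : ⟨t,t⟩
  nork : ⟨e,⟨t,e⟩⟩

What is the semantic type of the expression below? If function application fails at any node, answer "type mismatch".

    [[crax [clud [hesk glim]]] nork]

⟨t,e⟩

At [hesk glim], hesk : ⟨⟨t,t⟩,⟨t,e⟩⟩ takes glim : ⟨t,t⟩, giving ⟨t,e⟩.
At [clud [hesk glim]], clud : ⟨⟨t,e⟩,⟨⟨t,e⟩,e⟩⟩ takes [hesk glim] : ⟨t,e⟩, giving ⟨⟨t,e⟩,e⟩.
At [crax [clud [hesk glim]]], [clud [hesk glim]] : ⟨⟨t,e⟩,e⟩ takes crax : ⟨t,e⟩, giving e.
At [[crax [clud [hesk glim]]] nork], nork : ⟨e,⟨t,e⟩⟩ takes [crax [clud [hesk glim]]] : e, giving ⟨t,e⟩.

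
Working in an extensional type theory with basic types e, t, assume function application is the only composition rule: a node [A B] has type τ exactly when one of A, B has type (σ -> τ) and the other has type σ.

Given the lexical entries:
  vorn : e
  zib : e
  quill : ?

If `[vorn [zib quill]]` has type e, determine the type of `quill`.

[vorn [zib quill]] must have type e. The sister vorn has type e; that is not a function onto e, so [zib quill] must be the functor, of type (e -> e).
[zib quill] must have type (e -> e). The sister zib has type e; that is not a function onto (e -> e), so quill must be the functor, of type (e -> (e -> e)).

(e -> (e -> e))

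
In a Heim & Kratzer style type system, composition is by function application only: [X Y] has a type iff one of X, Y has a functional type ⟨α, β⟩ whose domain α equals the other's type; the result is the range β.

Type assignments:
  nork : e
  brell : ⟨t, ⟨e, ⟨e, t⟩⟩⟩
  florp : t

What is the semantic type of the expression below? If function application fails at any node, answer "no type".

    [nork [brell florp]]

[brell florp] — brell of type ⟨t, ⟨e, ⟨e, t⟩⟩⟩ combines with florp of type t: type ⟨e, ⟨e, t⟩⟩.
[nork [brell florp]] — [brell florp] of type ⟨e, ⟨e, t⟩⟩ combines with nork of type e: type ⟨e, t⟩.

⟨e, t⟩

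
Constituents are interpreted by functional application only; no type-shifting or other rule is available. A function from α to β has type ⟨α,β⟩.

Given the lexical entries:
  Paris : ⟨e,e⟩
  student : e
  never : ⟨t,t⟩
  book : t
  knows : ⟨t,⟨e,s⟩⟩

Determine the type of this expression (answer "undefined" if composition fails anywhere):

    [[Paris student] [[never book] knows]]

[Paris student]: Paris is ⟨e,e⟩, student is e; result e.
[never book]: never is ⟨t,t⟩, book is t; result t.
[[never book] knows]: knows is ⟨t,⟨e,s⟩⟩, [never book] is t; result ⟨e,s⟩.
[[Paris student] [[never book] knows]]: [[never book] knows] is ⟨e,s⟩, [Paris student] is e; result s.

s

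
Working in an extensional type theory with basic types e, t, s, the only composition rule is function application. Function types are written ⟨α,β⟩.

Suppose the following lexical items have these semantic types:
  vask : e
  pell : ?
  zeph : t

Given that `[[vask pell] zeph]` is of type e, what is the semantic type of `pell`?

At [[vask pell] zeph] (required: e): zeph is t, which is not a function with range e; hence [vask pell] is the functor — type ⟨t,e⟩.
At [vask pell] (required: ⟨t,e⟩): vask is e, which is not a function with range ⟨t,e⟩; hence pell is the functor — type ⟨e,⟨t,e⟩⟩.

⟨e,⟨t,e⟩⟩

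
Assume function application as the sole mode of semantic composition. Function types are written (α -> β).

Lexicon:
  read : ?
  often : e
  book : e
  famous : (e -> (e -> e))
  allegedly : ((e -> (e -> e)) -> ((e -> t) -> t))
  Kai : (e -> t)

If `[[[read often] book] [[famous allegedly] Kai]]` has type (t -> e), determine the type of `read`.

(e -> (e -> (t -> (t -> e))))

For [[[read often] book] [[famous allegedly] Kai]] to have type (t -> e) with [[famous allegedly] Kai] of type t, [[read often] book] must be the function: [[read often] book] : (t -> (t -> e)).
For [[read often] book] to have type (t -> (t -> e)) with book of type e, [read often] must be the function: [read often] : (e -> (t -> (t -> e))).
For [read often] to have type (e -> (t -> (t -> e))) with often of type e, read must be the function: read : (e -> (e -> (t -> (t -> e)))).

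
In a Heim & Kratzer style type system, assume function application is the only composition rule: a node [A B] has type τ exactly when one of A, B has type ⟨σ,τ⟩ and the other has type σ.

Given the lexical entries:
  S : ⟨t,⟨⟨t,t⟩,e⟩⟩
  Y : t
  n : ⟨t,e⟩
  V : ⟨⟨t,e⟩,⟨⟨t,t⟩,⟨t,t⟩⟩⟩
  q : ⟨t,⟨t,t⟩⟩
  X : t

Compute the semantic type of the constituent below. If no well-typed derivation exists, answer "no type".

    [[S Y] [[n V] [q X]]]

e

[S Y]: functor S : ⟨t,⟨⟨t,t⟩,e⟩⟩, argument Y : t; result ⟨⟨t,t⟩,e⟩.
[n V]: functor V : ⟨⟨t,e⟩,⟨⟨t,t⟩,⟨t,t⟩⟩⟩, argument n : ⟨t,e⟩; result ⟨⟨t,t⟩,⟨t,t⟩⟩.
[q X]: functor q : ⟨t,⟨t,t⟩⟩, argument X : t; result ⟨t,t⟩.
[[n V] [q X]]: functor [n V] : ⟨⟨t,t⟩,⟨t,t⟩⟩, argument [q X] : ⟨t,t⟩; result ⟨t,t⟩.
[[S Y] [[n V] [q X]]]: functor [S Y] : ⟨⟨t,t⟩,e⟩, argument [[n V] [q X]] : ⟨t,t⟩; result e.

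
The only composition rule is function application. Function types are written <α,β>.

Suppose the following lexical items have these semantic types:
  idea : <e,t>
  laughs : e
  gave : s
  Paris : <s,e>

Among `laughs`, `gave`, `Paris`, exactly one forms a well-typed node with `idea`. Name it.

laughs — combines: idea : <e,t> takes laughs : e as argument, giving t.
gave : s — idea needs e; gave needs nothing (atomic); neither fits.
Paris : <s,e> — idea needs e; Paris needs s; neither fits.

laughs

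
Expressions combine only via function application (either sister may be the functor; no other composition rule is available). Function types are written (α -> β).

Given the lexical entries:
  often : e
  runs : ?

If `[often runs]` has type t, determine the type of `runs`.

For [often runs] to have type t with often of type e, runs must be the function: runs : (e -> t).

(e -> t)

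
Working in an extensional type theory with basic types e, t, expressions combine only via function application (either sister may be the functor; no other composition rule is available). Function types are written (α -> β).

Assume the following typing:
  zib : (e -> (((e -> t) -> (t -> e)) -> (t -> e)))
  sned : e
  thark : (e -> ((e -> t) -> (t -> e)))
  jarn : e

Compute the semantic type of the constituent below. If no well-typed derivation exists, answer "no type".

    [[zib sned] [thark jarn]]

[zib sned]: functor zib : (e -> (((e -> t) -> (t -> e)) -> (t -> e))), argument sned : e; result (((e -> t) -> (t -> e)) -> (t -> e)).
[thark jarn]: functor thark : (e -> ((e -> t) -> (t -> e))), argument jarn : e; result ((e -> t) -> (t -> e)).
[[zib sned] [thark jarn]]: functor [zib sned] : (((e -> t) -> (t -> e)) -> (t -> e)), argument [thark jarn] : ((e -> t) -> (t -> e)); result (t -> e).

(t -> e)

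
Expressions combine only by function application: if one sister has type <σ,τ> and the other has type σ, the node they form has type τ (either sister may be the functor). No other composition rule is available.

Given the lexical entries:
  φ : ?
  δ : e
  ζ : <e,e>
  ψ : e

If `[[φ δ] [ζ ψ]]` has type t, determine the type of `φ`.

<e,<e,t>>

For [[φ δ] [ζ ψ]] to have type t with [ζ ψ] of type e, [φ δ] must be the function: [φ δ] : <e,t>.
For [φ δ] to have type <e,t> with δ of type e, φ must be the function: φ : <e,<e,t>>.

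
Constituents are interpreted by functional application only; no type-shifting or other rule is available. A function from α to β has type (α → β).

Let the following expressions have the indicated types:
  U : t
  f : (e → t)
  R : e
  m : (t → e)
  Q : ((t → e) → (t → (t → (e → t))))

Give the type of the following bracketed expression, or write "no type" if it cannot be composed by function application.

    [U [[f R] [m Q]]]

[f R]: functor f : (e → t), argument R : e; result t.
[m Q]: functor Q : ((t → e) → (t → (t → (e → t)))), argument m : (t → e); result (t → (t → (e → t))).
[[f R] [m Q]]: functor [m Q] : (t → (t → (e → t))), argument [f R] : t; result (t → (e → t)).
[U [[f R] [m Q]]]: functor [[f R] [m Q]] : (t → (e → t)), argument U : t; result (e → t).

(e → t)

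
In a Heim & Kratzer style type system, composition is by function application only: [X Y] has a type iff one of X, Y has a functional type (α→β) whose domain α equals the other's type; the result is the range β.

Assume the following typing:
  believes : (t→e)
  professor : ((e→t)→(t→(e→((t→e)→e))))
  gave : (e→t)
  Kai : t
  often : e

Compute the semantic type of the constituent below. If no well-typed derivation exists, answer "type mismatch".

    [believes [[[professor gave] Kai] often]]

[professor gave]: functor professor : ((e→t)→(t→(e→((t→e)→e)))), argument gave : (e→t); result (t→(e→((t→e)→e))).
[[professor gave] Kai]: functor [professor gave] : (t→(e→((t→e)→e))), argument Kai : t; result (e→((t→e)→e)).
[[[professor gave] Kai] often]: functor [[professor gave] Kai] : (e→((t→e)→e)), argument often : e; result ((t→e)→e).
[believes [[[professor gave] Kai] often]]: functor [[[professor gave] Kai] often] : ((t→e)→e), argument believes : (t→e); result e.

e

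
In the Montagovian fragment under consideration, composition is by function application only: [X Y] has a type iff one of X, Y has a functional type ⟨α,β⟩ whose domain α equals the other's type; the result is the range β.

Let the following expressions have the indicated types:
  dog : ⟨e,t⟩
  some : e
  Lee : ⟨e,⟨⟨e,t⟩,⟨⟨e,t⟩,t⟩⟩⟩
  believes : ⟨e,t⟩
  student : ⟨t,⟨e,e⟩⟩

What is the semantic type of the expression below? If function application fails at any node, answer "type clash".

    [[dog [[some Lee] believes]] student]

⟨e,e⟩

[some Lee]: ⟨e,⟨⟨e,t⟩,⟨⟨e,t⟩,t⟩⟩⟩ applied to e yields ⟨⟨e,t⟩,⟨⟨e,t⟩,t⟩⟩.
[[some Lee] believes]: ⟨⟨e,t⟩,⟨⟨e,t⟩,t⟩⟩ applied to ⟨e,t⟩ yields ⟨⟨e,t⟩,t⟩.
[dog [[some Lee] believes]]: ⟨⟨e,t⟩,t⟩ applied to ⟨e,t⟩ yields t.
[[dog [[some Lee] believes]] student]: ⟨t,⟨e,e⟩⟩ applied to t yields ⟨e,e⟩.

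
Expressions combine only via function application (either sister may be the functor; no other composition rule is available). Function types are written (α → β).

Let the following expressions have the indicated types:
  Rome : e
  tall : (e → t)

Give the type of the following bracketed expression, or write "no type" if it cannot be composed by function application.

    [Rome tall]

[Rome tall]: tall is (e → t), Rome is e; result t.

t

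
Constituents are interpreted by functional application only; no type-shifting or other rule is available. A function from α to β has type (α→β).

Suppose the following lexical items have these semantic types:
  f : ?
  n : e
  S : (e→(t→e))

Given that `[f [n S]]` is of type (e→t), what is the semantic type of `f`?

((t→e)→(e→t))

[f [n S]] is required to be (e→t). [n S] : (t→e) cannot yield (e→t) as functor, so f : ((t→e)→(e→t)).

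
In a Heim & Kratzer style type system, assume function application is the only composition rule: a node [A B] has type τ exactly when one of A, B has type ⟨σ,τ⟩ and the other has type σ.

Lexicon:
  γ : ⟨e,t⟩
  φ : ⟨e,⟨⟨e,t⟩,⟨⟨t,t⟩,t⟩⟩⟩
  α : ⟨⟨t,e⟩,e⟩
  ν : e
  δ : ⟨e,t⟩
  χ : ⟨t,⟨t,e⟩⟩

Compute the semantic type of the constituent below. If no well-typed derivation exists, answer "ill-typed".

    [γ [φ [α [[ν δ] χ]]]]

[ν δ]: δ is ⟨e,t⟩, ν is e; result t.
[[ν δ] χ]: χ is ⟨t,⟨t,e⟩⟩, [ν δ] is t; result ⟨t,e⟩.
[α [[ν δ] χ]]: α is ⟨⟨t,e⟩,e⟩, [[ν δ] χ] is ⟨t,e⟩; result e.
[φ [α [[ν δ] χ]]]: φ is ⟨e,⟨⟨e,t⟩,⟨⟨t,t⟩,t⟩⟩⟩, [α [[ν δ] χ]] is e; result ⟨⟨e,t⟩,⟨⟨t,t⟩,t⟩⟩.
[γ [φ [α [[ν δ] χ]]]]: [φ [α [[ν δ] χ]]] is ⟨⟨e,t⟩,⟨⟨t,t⟩,t⟩⟩, γ is ⟨e,t⟩; result ⟨⟨t,t⟩,t⟩.

⟨⟨t,t⟩,t⟩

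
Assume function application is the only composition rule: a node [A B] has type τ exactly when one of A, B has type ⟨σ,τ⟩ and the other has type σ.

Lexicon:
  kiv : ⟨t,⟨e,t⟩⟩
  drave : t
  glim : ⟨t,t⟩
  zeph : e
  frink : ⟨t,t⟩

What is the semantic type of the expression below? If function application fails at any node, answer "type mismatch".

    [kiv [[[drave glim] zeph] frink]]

type mismatch

At [drave glim], glim : ⟨t,t⟩ takes drave : t, giving t.
[[drave glim] zeph]: t and e cannot combine by function application — type clash.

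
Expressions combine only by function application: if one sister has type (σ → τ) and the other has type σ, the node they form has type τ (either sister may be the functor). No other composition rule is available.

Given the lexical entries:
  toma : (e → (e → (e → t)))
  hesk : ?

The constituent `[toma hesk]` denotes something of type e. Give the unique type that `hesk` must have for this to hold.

For [toma hesk] to have type e with toma of type (e → (e → (e → t))), hesk must be the function: hesk : ((e → (e → (e → t))) → e).

((e → (e → (e → t))) → e)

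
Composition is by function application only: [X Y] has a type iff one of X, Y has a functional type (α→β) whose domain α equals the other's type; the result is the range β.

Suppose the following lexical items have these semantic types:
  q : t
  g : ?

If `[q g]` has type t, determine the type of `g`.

[q g] must have type t. The sister q has type t; that is not a function onto t, so g must be the functor, of type (t→t).

(t→t)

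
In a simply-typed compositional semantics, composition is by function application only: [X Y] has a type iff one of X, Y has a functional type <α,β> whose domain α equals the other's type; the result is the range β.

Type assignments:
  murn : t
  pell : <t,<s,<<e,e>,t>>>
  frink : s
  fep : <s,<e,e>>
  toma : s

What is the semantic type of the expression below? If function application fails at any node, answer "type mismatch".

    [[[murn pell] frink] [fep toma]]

t

[murn pell]: functor pell : <t,<s,<<e,e>,t>>>, argument murn : t; result <s,<<e,e>,t>>.
[[murn pell] frink]: functor [murn pell] : <s,<<e,e>,t>>, argument frink : s; result <<e,e>,t>.
[fep toma]: functor fep : <s,<e,e>>, argument toma : s; result <e,e>.
[[[murn pell] frink] [fep toma]]: functor [[murn pell] frink] : <<e,e>,t>, argument [fep toma] : <e,e>; result t.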